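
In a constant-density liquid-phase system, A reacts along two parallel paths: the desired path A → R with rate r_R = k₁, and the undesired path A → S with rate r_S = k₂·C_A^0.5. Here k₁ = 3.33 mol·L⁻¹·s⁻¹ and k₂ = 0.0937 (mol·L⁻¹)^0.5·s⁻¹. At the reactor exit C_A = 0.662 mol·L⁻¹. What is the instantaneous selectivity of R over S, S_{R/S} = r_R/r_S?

S_{R/S} = r_R/r_S = (k₁)/(k₂·C_A^0.5) = (k₁/k₂)·C_A^-0.5.
= (3.33) / (0.0937×0.6620^0.5) = 3.330/0.07624 = 43.7.

43.7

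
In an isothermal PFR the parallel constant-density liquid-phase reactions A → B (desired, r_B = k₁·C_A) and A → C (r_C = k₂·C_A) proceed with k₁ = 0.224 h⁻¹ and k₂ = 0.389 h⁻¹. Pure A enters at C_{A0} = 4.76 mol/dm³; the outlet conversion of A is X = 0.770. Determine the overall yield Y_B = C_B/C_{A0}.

0.281

C_A = C_{A0}(1−X) = 1.095 mol/dm³.
Both paths are first order in A, so the instantaneous fraction to B is constant: dC_B/d(−C_A) = k₁/(k₁+k₂) = 0.3654.
C_B = 0.3654·(C_{A0}−C_A) = 0.3654×3.665 = 1.34 mol/dm³.
Y_B = C_B/C_{A0} = 1.339/4.76 = 0.281.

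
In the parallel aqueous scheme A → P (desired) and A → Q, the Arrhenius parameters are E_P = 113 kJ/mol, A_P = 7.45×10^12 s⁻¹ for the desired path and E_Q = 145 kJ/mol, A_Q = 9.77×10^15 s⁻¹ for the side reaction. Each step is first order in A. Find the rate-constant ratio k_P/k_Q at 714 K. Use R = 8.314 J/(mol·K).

0.167

With equal orders, S_{P/Q} = k_P/k_Q = (A_P/A_Q)·exp[(E_Q−E_P)/(RT)].
(E_Q−E_P)/(RT) = (145−113)×10³/(8.314×714) = 32000/5936 = 5.391.
k_P/k_Q = (7.45×10^12/9.77×10^15)·exp(5.391) = 7.625×10^-4 × 219.3 = 0.167.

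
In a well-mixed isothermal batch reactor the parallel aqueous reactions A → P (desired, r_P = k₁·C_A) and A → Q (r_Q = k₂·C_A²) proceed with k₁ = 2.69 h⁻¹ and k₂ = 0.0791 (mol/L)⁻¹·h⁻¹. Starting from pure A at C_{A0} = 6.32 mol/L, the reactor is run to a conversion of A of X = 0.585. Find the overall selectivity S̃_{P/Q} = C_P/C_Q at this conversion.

C_A = C_{A0}(1−X) = 2.623 mol/L.
Along a PFR/batch, dC_P/dC_A = −r_P/(r_P+r_Q) = −k₁/(k₁+k₂·C_A).
Integrating from C_{A0} to C_A: C_P = (2.69/0.0791)·ln[(2.69+0.0791·6.32)/(2.69+0.0791·2.62)] = 34.01·ln(3.190/2.897) = 3.270 mol/L.
C_Q = (C_{A0}−C_A)−C_P = 0.4271 mol/L; S̃_{P/Q} = 3.270/0.4271 = 7.66.

7.66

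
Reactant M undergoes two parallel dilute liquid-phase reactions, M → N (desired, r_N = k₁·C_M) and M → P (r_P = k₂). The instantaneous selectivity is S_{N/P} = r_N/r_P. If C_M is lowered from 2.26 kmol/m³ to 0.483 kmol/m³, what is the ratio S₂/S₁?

S_{N/P} = (k₁/k₂)·C_M, so S₂/S₁ = (C_{M,2}/C_{M,1}).
= 0.483/2.26 = 0.214.
Selectivity toward N falls as C_M falls — high-concentration operation is favoured.

0.214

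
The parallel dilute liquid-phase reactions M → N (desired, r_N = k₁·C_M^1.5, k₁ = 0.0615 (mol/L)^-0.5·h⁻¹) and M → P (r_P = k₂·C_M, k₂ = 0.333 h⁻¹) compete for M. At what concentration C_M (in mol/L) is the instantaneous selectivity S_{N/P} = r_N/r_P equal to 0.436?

5.57 mol/L

S_{N/P} = (k₁/k₂)·C_M^0.5 ⇒ C_M = (S·k₂/k₁)^(2).
= (0.436×0.333/0.0615)^(2) = (2.361)^(2) = 5.57 mol/L.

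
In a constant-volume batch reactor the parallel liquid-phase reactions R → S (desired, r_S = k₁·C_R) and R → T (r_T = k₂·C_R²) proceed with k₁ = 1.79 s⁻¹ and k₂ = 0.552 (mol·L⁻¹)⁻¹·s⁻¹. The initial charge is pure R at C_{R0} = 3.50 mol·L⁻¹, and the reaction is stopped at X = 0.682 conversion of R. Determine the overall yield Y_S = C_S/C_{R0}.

0.405

C_R = C_{R0}(1−X) = 1.113 mol·L⁻¹.
Along a PFR/batch, dC_S/dC_R = −r_S/(r_S+r_T) = −k₁/(k₁+k₂·C_R).
Integrating from C_{R0} to C_R: C_S = (1.79/0.552)·ln[(1.79+0.552·3.50)/(1.79+0.552·1.11)] = 3.243·ln(3.722/2.404) = 1.417 mol·L⁻¹.
Y_S = C_S/C_{R0} = 1.417/3.50 = 0.405.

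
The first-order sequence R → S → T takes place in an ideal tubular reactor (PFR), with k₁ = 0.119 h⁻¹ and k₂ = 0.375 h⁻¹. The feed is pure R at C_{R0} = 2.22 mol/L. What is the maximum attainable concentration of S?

0.413 mol/L

Evaluating C_S at τ_opt = ln(k₂/k₁)/(k₂−k₁) gives C_{S,max}/C_{R0} = (k₁/k₂)^[k₂/(k₂−k₁)].
= (0.119/0.375)^(0.375/(0.375−0.119)) = (0.3173)^(1.465) = 0.1861.
C_{S,max} = 0.1861×2.22 = 0.413 mol/L.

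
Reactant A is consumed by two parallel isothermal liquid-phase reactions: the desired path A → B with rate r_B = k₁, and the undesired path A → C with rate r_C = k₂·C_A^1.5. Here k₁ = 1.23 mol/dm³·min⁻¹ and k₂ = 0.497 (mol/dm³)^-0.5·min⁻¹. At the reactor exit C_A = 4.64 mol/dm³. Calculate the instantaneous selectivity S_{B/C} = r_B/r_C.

S_{B/C} = r_B/r_C = (k₁)/(k₂·C_A^1.5) = (k₁/k₂)·C_A^-1.5.
= (1.23) / (0.497×4.640^1.5) = 1.230/4.967 = 0.248.

0.248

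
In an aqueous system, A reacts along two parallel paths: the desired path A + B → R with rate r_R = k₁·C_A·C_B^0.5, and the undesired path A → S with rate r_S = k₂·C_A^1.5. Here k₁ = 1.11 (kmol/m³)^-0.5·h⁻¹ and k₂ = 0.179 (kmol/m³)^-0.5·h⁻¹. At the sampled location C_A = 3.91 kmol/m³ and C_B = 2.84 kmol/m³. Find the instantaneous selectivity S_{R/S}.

S_{R/S} = r_R/r_S = (k₁·C_A·C_B^0.5)/(k₂·C_A^1.5) = (k₁/k₂)·C_A^-0.5·C_B^0.5.
= (1.11×3.910×2.840^0.5) / (0.179×3.910^1.5) = 7.314/1.384 = 5.28.

5.28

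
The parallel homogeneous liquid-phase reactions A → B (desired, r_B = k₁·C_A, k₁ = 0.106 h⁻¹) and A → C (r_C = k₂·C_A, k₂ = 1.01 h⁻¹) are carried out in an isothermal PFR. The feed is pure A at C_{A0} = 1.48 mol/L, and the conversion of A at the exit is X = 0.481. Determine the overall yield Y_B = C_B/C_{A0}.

0.0457

C_A = C_{A0}(1−X) = 0.7681 mol/L.
Both paths are first order in A, so the instantaneous fraction to B is constant: dC_B/d(−C_A) = k₁/(k₁+k₂) = 0.09498.
C_B = 0.09498·(C_{A0}−C_A) = 0.09498×0.7119 = 0.0676 mol/L.
Y_B = C_B/C_{A0} = 0.06762/1.48 = 0.0457.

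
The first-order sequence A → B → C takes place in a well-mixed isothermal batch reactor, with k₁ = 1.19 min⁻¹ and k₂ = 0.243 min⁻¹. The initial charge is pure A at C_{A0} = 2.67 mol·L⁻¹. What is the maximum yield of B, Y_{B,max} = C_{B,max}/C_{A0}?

Evaluating C_B at t_opt = ln(k₂/k₁)/(k₂−k₁) gives C_{B,max}/C_{A0} = (k₁/k₂)^[k₂/(k₂−k₁)].
= (1.19/0.243)^(0.243/(0.243−1.19)) = (4.897)^(-0.2566) = 0.6652.

0.665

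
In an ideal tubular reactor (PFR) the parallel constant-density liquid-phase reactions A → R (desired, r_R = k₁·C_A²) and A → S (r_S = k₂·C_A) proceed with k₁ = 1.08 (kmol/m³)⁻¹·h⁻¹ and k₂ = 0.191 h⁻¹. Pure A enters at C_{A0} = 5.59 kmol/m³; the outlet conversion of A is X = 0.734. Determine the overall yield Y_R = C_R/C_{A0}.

0.695

C_A = C_{A0}(1−X) = 1.487 kmol/m³.
Along a PFR/batch, dC_S/dC_A = −r_S/(r_R+r_S) = −k₂/(k₂+k₁·C_A).
Integrating from C_{A0} to C_A: C_S = (0.191/1.08)·ln[(0.191+1.08·5.59)/(0.191+1.08·1.49)] = 0.1769·ln(6.228/1.797) = 0.2198 kmol/m³.
Then C_R = (C_{A0}−C_A) − C_S = 4.103 − 0.2198 = 3.883 kmol/m³.
Y_R = C_R/C_{A0} = 3.883/5.59 = 0.695.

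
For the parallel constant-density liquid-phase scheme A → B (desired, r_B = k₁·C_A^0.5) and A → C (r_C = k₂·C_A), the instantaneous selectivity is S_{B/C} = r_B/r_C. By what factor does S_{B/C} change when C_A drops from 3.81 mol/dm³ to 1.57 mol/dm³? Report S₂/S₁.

S_{B/C} = (k₁/k₂)·C_A^-0.5, so S₂/S₁ = (C_{A,2}/C_{A,1})^-0.5.
= (1.57/3.81)^(-0.5) = (0.4121)^(-0.5) = 1.56.

1.56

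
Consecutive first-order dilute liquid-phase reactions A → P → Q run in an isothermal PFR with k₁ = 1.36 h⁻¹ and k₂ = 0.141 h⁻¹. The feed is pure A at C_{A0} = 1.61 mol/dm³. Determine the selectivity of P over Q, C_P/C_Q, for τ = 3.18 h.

2.41

The intermediate concentration in a first-order A→B→C sequence is C_P = k₁C_{A0}(e^(−k₁τ) − e^(−k₂τ))/(k₂−k₁).
e^(−k₁τ) = e^(−1.36×3.18) = e^(−4.325) = 0.01324; e^(−k₂τ) = e^(−0.4484) = 0.6387.
C_P = 1.36×1.61/(0.141−1.36) × (0.01324−0.6387) = (-1.796)×(-0.6254) = 1.123 mol/dm³.
C_A = C_{A0}e^(−k₁τ) = 0.02131 mol/dm³, so C_Q = C_{A0}−C_A−C_P = 0.4653 mol/dm³; C_P/C_Q = 2.41.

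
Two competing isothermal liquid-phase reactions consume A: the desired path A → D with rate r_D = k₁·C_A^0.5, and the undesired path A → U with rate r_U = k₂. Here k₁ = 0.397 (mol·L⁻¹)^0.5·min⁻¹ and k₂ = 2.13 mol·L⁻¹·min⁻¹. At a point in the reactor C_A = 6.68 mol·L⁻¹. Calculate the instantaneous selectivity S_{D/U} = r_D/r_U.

0.482

S_{D/U} = r_D/r_U = (k₁·C_A^0.5)/(k₂) = (k₁/k₂)·C_A^0.5.
= (0.397×6.680^0.5) / (2.13) = 1.026/2.130 = 0.482.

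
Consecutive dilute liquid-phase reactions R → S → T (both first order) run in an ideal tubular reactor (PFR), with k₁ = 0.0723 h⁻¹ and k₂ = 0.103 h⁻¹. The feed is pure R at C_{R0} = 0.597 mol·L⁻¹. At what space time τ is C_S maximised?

11.5 h

For first-order series the maximum of C_S occurs at τ_opt = ln(k₂/k₁)/(k₂−k₁).
= ln(0.103/0.0723)/(0.103−0.0723) = ln(1.425)/0.03070 = 0.3539/0.03070 = 11.5 h.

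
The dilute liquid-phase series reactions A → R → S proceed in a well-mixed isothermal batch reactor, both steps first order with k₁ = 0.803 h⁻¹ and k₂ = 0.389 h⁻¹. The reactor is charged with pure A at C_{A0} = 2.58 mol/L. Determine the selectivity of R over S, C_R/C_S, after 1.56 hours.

For first-order series with pure A initially, C_R(t) = k₁C_{A0}/(k₂−k₁)·(e^(−k₁t) − e^(−k₂t)).
e^(−k₁t) = e^(−0.803×1.56) = e^(−1.253) = 0.2857; e^(−k₂t) = e^(−0.6068) = 0.5451.
C_R = 0.803×2.58/(0.389−0.803) × (0.2857−0.5451) = (-5.004)×(-0.2593) = 1.298 mol/L.
C_A = C_{A0}e^(−k₁t) = 0.7372 mol/L, so C_S = C_{A0}−C_A−C_R = 0.5450 mol/L; C_R/C_S = 2.38.

2.38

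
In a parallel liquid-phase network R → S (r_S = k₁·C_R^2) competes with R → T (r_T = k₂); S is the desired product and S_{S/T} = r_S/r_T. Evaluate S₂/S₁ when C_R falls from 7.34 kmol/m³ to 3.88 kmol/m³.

S_{S/T} = (k₁/k₂)·C_R^2, so S₂/S₁ = (C_{R,2}/C_{R,1})^2.
= (3.88/7.34)^2 = (0.5286)^2 = 0.279.
Selectivity toward S falls as C_R falls — high-concentration operation is favoured.

0.279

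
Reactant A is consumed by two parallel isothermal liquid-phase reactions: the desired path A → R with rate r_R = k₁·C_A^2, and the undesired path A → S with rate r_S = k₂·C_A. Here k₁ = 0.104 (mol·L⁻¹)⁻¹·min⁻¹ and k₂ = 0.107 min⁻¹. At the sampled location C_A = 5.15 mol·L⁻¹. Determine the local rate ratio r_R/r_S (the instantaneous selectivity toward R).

S_{R/S} = r_R/r_S = (k₁·C_A^2)/(k₂·C_A) = (k₁/k₂)·C_A.
= (0.104×5.150^2) / (0.107×5.150) = 2.758/0.5511 = 5.01.

5.01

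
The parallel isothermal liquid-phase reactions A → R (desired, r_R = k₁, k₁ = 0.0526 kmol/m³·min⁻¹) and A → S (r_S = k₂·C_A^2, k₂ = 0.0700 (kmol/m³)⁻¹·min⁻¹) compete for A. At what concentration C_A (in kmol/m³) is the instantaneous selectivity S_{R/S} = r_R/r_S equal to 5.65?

S_{R/S} = (k₁/k₂)·C_A^-2 ⇒ C_A = (S·k₂/k₁)^(-0.5).
= (5.65×0.0700/0.0526)^(-0.5) = (7.519)^(-0.5) = 0.365 kmol/m³.

0.365 kmol/m³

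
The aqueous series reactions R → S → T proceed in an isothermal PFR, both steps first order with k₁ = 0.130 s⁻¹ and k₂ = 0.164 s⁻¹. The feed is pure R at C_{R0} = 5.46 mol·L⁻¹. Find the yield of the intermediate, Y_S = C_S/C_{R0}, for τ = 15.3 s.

0.212

For first-order series with pure R initially, C_S(τ) = k₁C_{R0}/(k₂−k₁)·(e^(−k₁τ) − e^(−k₂τ)).
e^(−k₁τ) = e^(−0.130×15.3) = e^(−1.989) = 0.1368; e^(−k₂τ) = e^(−2.509) = 0.08133.
C_S = 0.130×5.46/(0.164−0.130) × (0.1368−0.08133) = 20.88×0.05550 = 1.159 mol·L⁻¹.
Y_S = C_S/C_{R0} = 1.159/5.46 = 0.212.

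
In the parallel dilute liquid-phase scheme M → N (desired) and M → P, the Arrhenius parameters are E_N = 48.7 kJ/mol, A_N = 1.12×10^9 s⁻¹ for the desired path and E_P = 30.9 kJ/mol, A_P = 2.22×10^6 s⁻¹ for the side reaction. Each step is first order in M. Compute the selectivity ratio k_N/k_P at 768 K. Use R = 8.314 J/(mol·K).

31.1

With equal orders, S_{N/P} = k_N/k_P = (A_N/A_P)·exp[(E_P−E_N)/(RT)].
(E_P−E_N)/(RT) = (30.9−48.7)×10³/(8.314×768) = -17800/6385 = -2.788.
k_N/k_P = (1.12×10^9/2.22×10^6)·exp(-2.788) = 504.5 × 0.06156 = 31.1.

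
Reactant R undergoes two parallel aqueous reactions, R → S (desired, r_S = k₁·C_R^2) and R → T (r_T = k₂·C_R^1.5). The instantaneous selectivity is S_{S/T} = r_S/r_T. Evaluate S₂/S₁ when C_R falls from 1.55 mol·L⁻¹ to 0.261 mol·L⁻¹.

S_{S/T} = (k₁/k₂)·C_R^0.5, so S₂/S₁ = (C_{R,2}/C_{R,1})^0.5.
= (0.261/1.55)^0.5 = (0.1684)^0.5 = 0.410.
Selectivity toward S falls as C_R falls — high-concentration operation is favoured.

0.410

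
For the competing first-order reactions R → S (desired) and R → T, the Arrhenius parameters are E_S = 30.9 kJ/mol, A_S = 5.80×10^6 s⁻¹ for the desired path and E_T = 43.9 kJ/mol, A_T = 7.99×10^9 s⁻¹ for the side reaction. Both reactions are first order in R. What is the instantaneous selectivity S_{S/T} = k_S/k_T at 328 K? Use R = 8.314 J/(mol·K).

k_S/k_T = (A_S/A_T)·exp[−(E_S−E_T)/(RT)] = (A_S/A_T)·exp[(E_T−E_S)/(RT)].
(E_T−E_S)/(RT) = (43.9−30.9)×10³/(8.314×328) = 13000/2727 = 4.767.
k_S/k_T = (5.80×10^6/7.99×10^9)·exp(4.767) = 7.259×10^-4 × 117.6 = 0.0854.
Since E_S < E_T, lowering the temperature improves selectivity toward S.

0.0854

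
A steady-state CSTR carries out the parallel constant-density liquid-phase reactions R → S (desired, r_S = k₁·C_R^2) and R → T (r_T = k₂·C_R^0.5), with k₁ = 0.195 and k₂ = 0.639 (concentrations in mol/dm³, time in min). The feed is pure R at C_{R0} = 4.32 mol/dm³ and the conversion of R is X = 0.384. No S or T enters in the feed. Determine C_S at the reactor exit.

0.945 mol/dm³

Exit C_R = C_{R0}(1−X) = 4.32×0.616 = 2.661 mol/dm³.
In a CSTR the entire volume is at exit conditions, so r_S = 0.195×2.661^2 = 1.381 and r_T = 0.639×2.661^0.5 = 1.042.
Fraction of consumed R going to S: r_S/(r_S+r_T) = 0.5698.
C_S = 0.5698·C_{R0}·X = 0.5698×4.32×0.384 = 0.945 mol/dm³.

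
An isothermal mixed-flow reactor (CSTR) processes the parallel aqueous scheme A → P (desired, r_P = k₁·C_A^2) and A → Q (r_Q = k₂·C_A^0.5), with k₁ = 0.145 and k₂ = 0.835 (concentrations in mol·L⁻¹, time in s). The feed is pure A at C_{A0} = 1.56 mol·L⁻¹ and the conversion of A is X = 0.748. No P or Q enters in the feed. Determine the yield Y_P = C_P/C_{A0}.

0.0307

Exit C_A = C_{A0}(1−X) = 1.56×0.252 = 0.3931 mol·L⁻¹.
Rates in a CSTR are evaluated at the outlet concentration: r_P = 0.145×0.3931^2 = 0.02241, r_Q = 0.835×0.3931^0.5 = 0.5235.
Fraction of consumed A going to P: r_P/(r_P+r_Q) = 0.04105.
C_P = 0.04105·C_{A0}·X = 0.04105×1.56×0.748 = 0.0479 mol·L⁻¹; Y_P = C_P/C_{A0} = 0.0307.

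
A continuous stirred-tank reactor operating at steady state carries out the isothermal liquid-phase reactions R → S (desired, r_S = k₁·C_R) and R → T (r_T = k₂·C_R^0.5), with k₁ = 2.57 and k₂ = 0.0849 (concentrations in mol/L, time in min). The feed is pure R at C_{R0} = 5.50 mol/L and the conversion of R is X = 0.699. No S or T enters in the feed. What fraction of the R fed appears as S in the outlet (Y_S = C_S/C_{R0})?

Exit C_R = C_{R0}(1−X) = 5.50×0.301 = 1.656 mol/L.
In a CSTR the entire volume is at exit conditions, so r_S = 2.57×1.656 = 4.255 and r_T = 0.0849×1.656^0.5 = 0.1092.
Fraction of consumed R going to S: r_S/(r_S+r_T) = 0.9750.
C_S = 0.9750·C_{R0}·X = 0.9750×5.50×0.699 = 3.75 mol/L; Y_S = C_S/C_{R0} = 0.682.

0.682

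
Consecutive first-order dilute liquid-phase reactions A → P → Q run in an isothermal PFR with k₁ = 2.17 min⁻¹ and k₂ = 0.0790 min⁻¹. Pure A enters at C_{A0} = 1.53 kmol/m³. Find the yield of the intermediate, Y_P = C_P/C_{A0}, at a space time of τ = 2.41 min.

0.852

The intermediate concentration in a first-order A→B→C sequence is C_P = k₁C_{A0}(e^(−k₁τ) − e^(−k₂τ))/(k₂−k₁).
e^(−k₁τ) = e^(−2.17×2.41) = e^(−5.230) = 0.005355; e^(−k₂τ) = e^(−0.1904) = 0.8266.
C_P = 2.17×1.53/(0.0790−2.17) × (0.005355−0.8266) = (-1.588)×(-0.8213) = 1.304 kmol/m³.
Y_P = C_P/C_{A0} = 1.304/1.53 = 0.852.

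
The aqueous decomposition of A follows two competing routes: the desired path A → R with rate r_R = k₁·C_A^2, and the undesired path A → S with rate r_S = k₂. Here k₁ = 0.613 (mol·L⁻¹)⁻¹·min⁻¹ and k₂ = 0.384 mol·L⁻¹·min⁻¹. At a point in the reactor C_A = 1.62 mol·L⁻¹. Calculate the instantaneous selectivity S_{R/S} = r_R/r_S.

S_{R/S} = r_R/r_S = (k₁·C_A^2)/(k₂) = (k₁/k₂)·C_A^2.
= (0.613×1.620^2) / (0.384) = 1.609/0.3840 = 4.19.
Since the desired path is higher order in A, keeping C_A high (PFR or concentrated feed) favours R.

4.19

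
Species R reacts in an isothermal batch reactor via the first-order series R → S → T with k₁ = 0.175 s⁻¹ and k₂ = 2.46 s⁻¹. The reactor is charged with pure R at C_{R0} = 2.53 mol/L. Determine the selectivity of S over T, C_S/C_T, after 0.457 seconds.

The intermediate concentration in a first-order A→B→C sequence is C_S = k₁C_{R0}(e^(−k₁t) − e^(−k₂t))/(k₂−k₁).
e^(−k₁t) = e^(−0.175×0.457) = e^(−0.07998) = 0.9231; e^(−k₂t) = e^(−1.124) = 0.3249.
C_S = 0.175×2.53/(2.46−0.175) × (0.9231−0.3249) = 0.1938×0.5982 = 0.1159 mol/L.
C_R = C_{R0}e^(−k₁t) = 2.336 mol/L, so C_T = C_{R0}−C_R−C_S = 0.07854 mol/L; C_S/C_T = 1.48.

1.48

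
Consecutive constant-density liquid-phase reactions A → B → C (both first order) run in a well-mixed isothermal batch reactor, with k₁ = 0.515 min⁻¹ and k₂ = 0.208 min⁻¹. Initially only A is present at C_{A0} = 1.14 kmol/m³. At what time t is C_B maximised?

For first-order series the maximum of C_B occurs at t_opt = ln(k₂/k₁)/(k₂−k₁).
= ln(0.208/0.515)/(0.208−0.515) = ln(0.4039)/-0.3070 = -0.9066/-0.3070 = 2.95 min.

2.95 min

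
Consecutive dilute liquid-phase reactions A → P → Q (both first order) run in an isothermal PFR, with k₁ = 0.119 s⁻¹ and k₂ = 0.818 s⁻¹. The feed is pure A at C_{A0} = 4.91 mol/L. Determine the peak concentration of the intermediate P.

0.514 mol/L

For a first-order series the maximum intermediate yield is C_{P,max}/C_{A0} = (k₁/k₂)^[k₂/(k₂−k₁)].
= (0.119/0.818)^(0.818/(0.818−0.119)) = (0.1455)^(1.170) = 0.1048.
C_{P,max} = 0.1048×4.91 = 0.514 mol/L.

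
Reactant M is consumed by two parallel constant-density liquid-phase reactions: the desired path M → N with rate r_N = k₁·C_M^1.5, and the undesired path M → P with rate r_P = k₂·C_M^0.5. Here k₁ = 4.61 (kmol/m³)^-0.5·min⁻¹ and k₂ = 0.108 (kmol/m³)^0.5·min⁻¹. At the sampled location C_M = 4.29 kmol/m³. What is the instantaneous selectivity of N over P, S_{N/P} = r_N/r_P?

S_{N/P} = r_N/r_P = (k₁·C_M^1.5)/(k₂·C_M^0.5) = (k₁/k₂)·C_M.
= (4.61×4.290^1.5) / (0.108×4.290^0.5) = 40.96/0.2237 = 183.

183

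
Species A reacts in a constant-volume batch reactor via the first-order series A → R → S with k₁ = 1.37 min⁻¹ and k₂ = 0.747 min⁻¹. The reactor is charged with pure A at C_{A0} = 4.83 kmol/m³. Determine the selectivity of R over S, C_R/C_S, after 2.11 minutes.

The intermediate concentration in a first-order A→B→C sequence is C_R = k₁C_{A0}(e^(−k₁t) − e^(−k₂t))/(k₂−k₁).
e^(−k₁t) = e^(−1.37×2.11) = e^(−2.891) = 0.05554; e^(−k₂t) = e^(−1.576) = 0.2068.
C_R = 1.37×4.83/(0.747−1.37) × (0.05554−0.2068) = (-10.62)×(-0.1512) = 1.606 kmol/m³.
C_A = C_{A0}e^(−k₁t) = 0.2682 kmol/m³, so C_S = C_{A0}−C_A−C_R = 2.956 kmol/m³; C_R/C_S = 0.543.

0.543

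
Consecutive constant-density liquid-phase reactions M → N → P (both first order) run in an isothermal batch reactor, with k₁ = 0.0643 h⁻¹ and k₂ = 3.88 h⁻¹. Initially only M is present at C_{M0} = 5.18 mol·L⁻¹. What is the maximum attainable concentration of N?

0.0801 mol·L⁻¹

Evaluating C_N at t_opt = ln(k₂/k₁)/(k₂−k₁) gives C_{N,max}/C_{M0} = (k₁/k₂)^[k₂/(k₂−k₁)].
= (0.0643/3.88)^(3.88/(3.88−0.0643)) = (0.01657)^(1.017) = 0.01547.
C_{N,max} = 0.01547×5.18 = 0.0801 mol·L⁻¹.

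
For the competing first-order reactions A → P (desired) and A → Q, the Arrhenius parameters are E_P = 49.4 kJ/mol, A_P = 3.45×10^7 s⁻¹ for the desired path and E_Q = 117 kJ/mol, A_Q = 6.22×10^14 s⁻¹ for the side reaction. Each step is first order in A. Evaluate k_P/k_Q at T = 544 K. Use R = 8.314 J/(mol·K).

Since both paths have the same order in A, the concentration cancels and S_{P/Q} = k_P/k_Q = (A_P/A_Q)·exp[(E_Q−E_P)/(RT)].
(E_Q−E_P)/(RT) = (117−49.4)×10³/(8.314×544) = 67600/4523 = 14.95.
k_P/k_Q = (3.45×10^7/6.22×10^14)·exp(14.95) = 5.547×10^-8 × 3.099×10^6 = 0.172.

0.172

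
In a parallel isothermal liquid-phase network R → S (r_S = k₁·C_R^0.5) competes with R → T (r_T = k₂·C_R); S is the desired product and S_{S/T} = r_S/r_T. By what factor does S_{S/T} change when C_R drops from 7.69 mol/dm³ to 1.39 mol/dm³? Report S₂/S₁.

S_{S/T} = (k₁/k₂)·C_R^-0.5, so S₂/S₁ = (C_{R,2}/C_{R,1})^-0.5.
= (1.39/7.69)^(-0.5) = (0.1808)^(-0.5) = 2.35.
Selectivity toward S rises as C_R falls — low-concentration operation is favoured.

2.35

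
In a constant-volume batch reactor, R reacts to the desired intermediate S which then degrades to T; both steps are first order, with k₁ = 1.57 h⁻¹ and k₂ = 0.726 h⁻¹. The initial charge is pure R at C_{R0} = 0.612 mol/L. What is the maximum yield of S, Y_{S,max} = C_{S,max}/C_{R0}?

At the optimum, C_{S,max}/C_{R0} = (k₁/k₂)^[k₂/(k₂−k₁)].
= (1.57/0.726)^(0.726/(0.726−1.57)) = (2.163)^(-0.8602) = 0.5151.

0.515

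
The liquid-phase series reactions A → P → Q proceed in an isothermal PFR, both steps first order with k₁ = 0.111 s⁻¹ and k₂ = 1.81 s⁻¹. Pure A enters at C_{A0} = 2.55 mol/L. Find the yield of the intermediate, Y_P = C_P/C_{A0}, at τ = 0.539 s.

0.0369

Solving the coupled first-order balances gives C_P(τ) = [k₁/(k₂−k₁)]·C_{A0}·(e^(−k₁τ) − e^(−k₂τ)).
e^(−k₁τ) = e^(−0.111×0.539) = e^(−0.05983) = 0.9419; e^(−k₂τ) = e^(−0.9756) = 0.3770.
C_P = 0.111×2.55/(1.81−0.111) × (0.9419−0.3770) = 0.1666×0.5650 = 0.09412 mol/L.
Y_P = C_P/C_{A0} = 0.09412/2.55 = 0.0369.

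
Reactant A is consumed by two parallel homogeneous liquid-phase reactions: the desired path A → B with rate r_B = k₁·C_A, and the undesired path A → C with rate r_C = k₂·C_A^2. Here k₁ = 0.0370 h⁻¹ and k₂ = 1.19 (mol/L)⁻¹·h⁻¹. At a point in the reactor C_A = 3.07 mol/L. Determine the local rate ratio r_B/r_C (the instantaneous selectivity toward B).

S_{B/C} = r_B/r_C = (k₁·C_A)/(k₂·C_A^2) = (k₁/k₂)·C_A⁻¹.
= (0.0370×3.070) / (1.19×3.070^2) = 0.1136/11.22 = 0.0101.

0.0101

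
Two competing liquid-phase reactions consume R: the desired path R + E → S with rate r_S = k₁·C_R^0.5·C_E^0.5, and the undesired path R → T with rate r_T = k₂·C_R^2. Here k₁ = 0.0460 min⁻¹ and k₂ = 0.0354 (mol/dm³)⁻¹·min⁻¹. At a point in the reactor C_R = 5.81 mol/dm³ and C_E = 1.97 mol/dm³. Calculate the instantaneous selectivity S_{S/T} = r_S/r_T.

S_{S/T} = r_S/r_T = (k₁·C_R^0.5·C_E^0.5)/(k₂·C_R^2) = (k₁/k₂)·C_R^-1.5·C_E^0.5.
= (0.0460×5.810^0.5×1.970^0.5) / (0.0354×5.810^2) = 0.1556/1.195 = 0.130.
The undesired path is higher order in R, so low C_R (CSTR or dilute feed) favours S.

0.130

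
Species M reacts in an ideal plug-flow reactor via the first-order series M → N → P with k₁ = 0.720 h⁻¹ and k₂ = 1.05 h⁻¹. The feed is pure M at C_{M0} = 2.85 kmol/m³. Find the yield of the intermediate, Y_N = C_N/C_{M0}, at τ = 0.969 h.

0.297

For first-order series with pure M initially, C_N(τ) = k₁C_{M0}/(k₂−k₁)·(e^(−k₁τ) − e^(−k₂τ)).
e^(−k₁τ) = e^(−0.720×0.969) = e^(−0.6977) = 0.4977; e^(−k₂τ) = e^(−1.017) = 0.3615.
C_N = 0.720×2.85/(1.05−0.720) × (0.4977−0.3615) = 6.218×0.1362 = 0.8471 kmol/m³.
Y_N = C_N/C_{M0} = 0.8471/2.85 = 0.297.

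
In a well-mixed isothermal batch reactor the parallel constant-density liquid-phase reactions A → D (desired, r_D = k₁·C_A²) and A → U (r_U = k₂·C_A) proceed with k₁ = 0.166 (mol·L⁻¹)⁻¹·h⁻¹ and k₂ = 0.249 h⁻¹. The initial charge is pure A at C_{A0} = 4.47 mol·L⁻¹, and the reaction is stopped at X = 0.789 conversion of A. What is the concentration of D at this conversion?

C_A = C_{A0}(1−X) = 0.9432 mol·L⁻¹.
Along a PFR/batch, dC_U/dC_A = −r_U/(r_D+r_U) = −k₂/(k₂+k₁·C_A).
Integrating from C_{A0} to C_A: C_U = (0.249/0.166)·ln[(0.249+0.166·4.47)/(0.249+0.166·0.943)] = 1.500·ln(0.9910/0.4056) = 1.340 mol·L⁻¹.
Then C_D = (C_{A0}−C_A) − C_U = 3.527 − 1.340 = 2.187 mol·L⁻¹.

2.19 mol·L⁻¹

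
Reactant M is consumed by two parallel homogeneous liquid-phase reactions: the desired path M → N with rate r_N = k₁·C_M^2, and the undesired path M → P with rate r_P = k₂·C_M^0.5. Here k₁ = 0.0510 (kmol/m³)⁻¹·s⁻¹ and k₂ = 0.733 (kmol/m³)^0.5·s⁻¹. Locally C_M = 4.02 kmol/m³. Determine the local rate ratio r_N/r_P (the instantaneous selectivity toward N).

S_{N/P} = r_N/r_P = (k₁·C_M^2)/(k₂·C_M^0.5) = (k₁/k₂)·C_M^1.5.
= (0.0510×4.020^2) / (0.733×4.020^0.5) = 0.8242/1.470 = 0.561.
Since the desired path is higher order in M, keeping C_M high (PFR or concentrated feed) favours N.

0.561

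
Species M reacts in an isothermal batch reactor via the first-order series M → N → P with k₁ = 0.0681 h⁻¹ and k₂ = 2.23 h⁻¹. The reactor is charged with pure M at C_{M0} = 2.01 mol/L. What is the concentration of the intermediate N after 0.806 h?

For first-order series with pure M initially, C_N(t) = k₁C_{M0}/(k₂−k₁)·(e^(−k₁t) − e^(−k₂t)).
e^(−k₁t) = e^(−0.0681×0.806) = e^(−0.05489) = 0.9466; e^(−k₂t) = e^(−1.797) = 0.1657.
C_N = 0.0681×2.01/(2.23−0.0681) × (0.9466−0.1657) = 0.06332×0.7809 = 0.04944 mol/L.

0.0494 mol/L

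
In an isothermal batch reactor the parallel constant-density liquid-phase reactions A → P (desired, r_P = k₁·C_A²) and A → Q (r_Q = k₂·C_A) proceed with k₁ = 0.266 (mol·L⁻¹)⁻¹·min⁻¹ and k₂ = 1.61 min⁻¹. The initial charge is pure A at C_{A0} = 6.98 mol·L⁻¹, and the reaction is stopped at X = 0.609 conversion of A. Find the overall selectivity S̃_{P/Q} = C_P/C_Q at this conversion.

0.779

C_A = C_{A0}(1−X) = 2.729 mol·L⁻¹.
Along a PFR/batch, dC_Q/dC_A = −r_Q/(r_P+r_Q) = −k₂/(k₂+k₁·C_A).
Integrating from C_{A0} to C_A: C_Q = (1.61/0.266)·ln[(1.61+0.266·6.98)/(1.61+0.266·2.73)] = 6.053·ln(3.467/2.336) = 2.389 mol·L⁻¹.
Then C_P = (C_{A0}−C_A) − C_Q = 4.251 − 2.389 = 1.861 mol·L⁻¹.
S̃_{P/Q} = C_P/C_Q = 1.861/2.389 = 0.779.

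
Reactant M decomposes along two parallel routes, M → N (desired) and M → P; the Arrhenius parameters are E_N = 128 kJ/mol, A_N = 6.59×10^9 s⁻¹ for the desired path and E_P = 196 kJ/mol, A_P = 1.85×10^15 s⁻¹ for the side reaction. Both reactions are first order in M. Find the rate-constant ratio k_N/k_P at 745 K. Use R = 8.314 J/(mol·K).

Since both paths have the same order in M, the concentration cancels and S_{N/P} = k_N/k_P = (A_N/A_P)·exp[(E_P−E_N)/(RT)].
(E_P−E_N)/(RT) = (196−128)×10³/(8.314×745) = 68000/6194 = 10.98.
k_N/k_P = (6.59×10^9/1.85×10^15)·exp(10.98) = 3.562×10^-6 × 58600 = 0.209.
Since E_N < E_P, lowering the temperature improves selectivity toward N.

0.209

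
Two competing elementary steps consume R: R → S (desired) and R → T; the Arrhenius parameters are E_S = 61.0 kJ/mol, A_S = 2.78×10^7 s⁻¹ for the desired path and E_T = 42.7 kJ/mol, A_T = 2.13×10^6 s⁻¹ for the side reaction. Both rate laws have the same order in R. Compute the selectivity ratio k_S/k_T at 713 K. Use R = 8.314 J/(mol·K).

With equal orders, S_{S/T} = k_S/k_T = (A_S/A_T)·exp[(E_T−E_S)/(RT)].
(E_T−E_S)/(RT) = (42.7−61.0)×10³/(8.314×713) = -18300/5928 = -3.087.
k_S/k_T = (2.78×10^7/2.13×10^6)·exp(-3.087) = 13.05 × 0.04563 = 0.596.

0.596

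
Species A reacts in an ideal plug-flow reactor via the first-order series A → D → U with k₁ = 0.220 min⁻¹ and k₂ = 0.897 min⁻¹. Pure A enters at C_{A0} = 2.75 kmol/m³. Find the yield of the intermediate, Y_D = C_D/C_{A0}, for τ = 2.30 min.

For first-order series with pure A initially, C_D(τ) = k₁C_{A0}/(k₂−k₁)·(e^(−k₁τ) − e^(−k₂τ)).
e^(−k₁τ) = e^(−0.220×2.30) = e^(−0.5060) = 0.6029; e^(−k₂τ) = e^(−2.063) = 0.1271.
C_D = 0.220×2.75/(0.897−0.220) × (0.6029−0.1271) = 0.8936×0.4758 = 0.4252 kmol/m³.
Y_D = C_D/C_{A0} = 0.4252/2.75 = 0.155.

0.155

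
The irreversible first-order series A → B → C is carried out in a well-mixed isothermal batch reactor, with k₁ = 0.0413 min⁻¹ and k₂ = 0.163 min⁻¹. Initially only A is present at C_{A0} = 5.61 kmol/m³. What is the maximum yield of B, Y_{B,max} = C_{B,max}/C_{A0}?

0.159

At the optimum, C_{B,max}/C_{A0} = (k₁/k₂)^[k₂/(k₂−k₁)].
= (0.0413/0.163)^(0.163/(0.163−0.0413)) = (0.2534)^(1.339) = 0.1590.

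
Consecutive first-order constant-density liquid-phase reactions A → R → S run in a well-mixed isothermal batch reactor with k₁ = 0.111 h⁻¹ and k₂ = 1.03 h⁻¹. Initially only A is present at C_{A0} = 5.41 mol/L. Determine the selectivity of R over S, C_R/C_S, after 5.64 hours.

For first-order series with pure A initially, C_R(t) = k₁C_{A0}/(k₂−k₁)·(e^(−k₁t) − e^(−k₂t)).
e^(−k₁t) = e^(−0.111×5.64) = e^(−0.6260) = 0.5347; e^(−k₂t) = e^(−5.809) = 0.003000.
C_R = 0.111×5.41/(1.03−0.111) × (0.5347−0.003000) = 0.6534×0.5317 = 0.3474 mol/L.
C_A = C_{A0}e^(−k₁t) = 2.893 mol/L, so C_S = C_{A0}−C_A−C_R = 2.170 mol/L; C_R/C_S = 0.160.

0.160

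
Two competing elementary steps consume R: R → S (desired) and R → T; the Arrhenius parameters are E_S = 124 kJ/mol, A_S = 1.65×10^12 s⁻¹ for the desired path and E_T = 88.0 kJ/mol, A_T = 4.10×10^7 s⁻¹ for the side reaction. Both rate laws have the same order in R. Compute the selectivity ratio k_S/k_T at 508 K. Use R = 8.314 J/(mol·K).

8.00

With equal orders, S_{S/T} = k_S/k_T = (A_S/A_T)·exp[(E_T−E_S)/(RT)].
(E_T−E_S)/(RT) = (88.0−124)×10³/(8.314×508) = -36000/4224 = -8.524.
k_S/k_T = (1.65×10^12/4.10×10^7)·exp(-8.524) = 40244 × 1.987×10^-4 = 8.00.
Since E_S > E_T, raising the temperature improves selectivity toward S.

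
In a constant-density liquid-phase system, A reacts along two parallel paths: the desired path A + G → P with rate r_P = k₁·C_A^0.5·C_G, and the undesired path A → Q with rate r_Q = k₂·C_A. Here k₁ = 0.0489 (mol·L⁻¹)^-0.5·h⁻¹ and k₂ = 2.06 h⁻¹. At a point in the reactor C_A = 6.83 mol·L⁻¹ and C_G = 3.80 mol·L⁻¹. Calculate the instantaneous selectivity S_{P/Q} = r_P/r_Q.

0.0345

S_{P/Q} = r_P/r_Q = (k₁·C_A^0.5·C_G)/(k₂·C_A) = (k₁/k₂)·C_A^-0.5·C_G.
= (0.0489×6.830^0.5×3.800) / (2.06×6.830) = 0.4856/14.07 = 0.0345.
The undesired path is higher order in A, so low C_A (CSTR or dilute feed) favours P.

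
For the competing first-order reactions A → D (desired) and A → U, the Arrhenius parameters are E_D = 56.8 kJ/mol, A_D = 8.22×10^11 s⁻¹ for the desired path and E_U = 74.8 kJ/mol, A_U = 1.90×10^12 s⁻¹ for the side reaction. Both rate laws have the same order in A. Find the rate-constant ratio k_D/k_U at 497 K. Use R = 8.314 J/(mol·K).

k_D/k_U = (A_D/A_U)·exp[−(E_D−E_U)/(RT)] = (A_D/A_U)·exp[(E_U−E_D)/(RT)].
(E_U−E_D)/(RT) = (74.8−56.8)×10³/(8.314×497) = 18000/4132 = 4.356.
k_D/k_U = (8.22×10^11/1.90×10^12)·exp(4.356) = 0.4326 × 77.96 = 33.7.

33.7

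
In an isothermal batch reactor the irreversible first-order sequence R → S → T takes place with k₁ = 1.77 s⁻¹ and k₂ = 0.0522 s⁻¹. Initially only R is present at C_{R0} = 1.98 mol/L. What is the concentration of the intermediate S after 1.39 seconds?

1.72 mol/L

The intermediate concentration in a first-order A→B→C sequence is C_S = k₁C_{R0}(e^(−k₁t) − e^(−k₂t))/(k₂−k₁).
e^(−k₁t) = e^(−1.77×1.39) = e^(−2.460) = 0.08541; e^(−k₂t) = e^(−0.07256) = 0.9300.
C_S = 1.77×1.98/(0.0522−1.77) × (0.08541−0.9300) = (-2.040)×(-0.8446) = 1.723 mol/L.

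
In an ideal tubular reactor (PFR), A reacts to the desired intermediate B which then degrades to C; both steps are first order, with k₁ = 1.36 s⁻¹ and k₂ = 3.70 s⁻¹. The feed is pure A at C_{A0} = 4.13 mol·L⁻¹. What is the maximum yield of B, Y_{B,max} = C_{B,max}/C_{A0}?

0.205

For a first-order series the maximum intermediate yield is C_{B,max}/C_{A0} = (k₁/k₂)^[k₂/(k₂−k₁)].
= (1.36/3.70)^(3.70/(3.70−1.36)) = (0.3676)^(1.581) = 0.2055.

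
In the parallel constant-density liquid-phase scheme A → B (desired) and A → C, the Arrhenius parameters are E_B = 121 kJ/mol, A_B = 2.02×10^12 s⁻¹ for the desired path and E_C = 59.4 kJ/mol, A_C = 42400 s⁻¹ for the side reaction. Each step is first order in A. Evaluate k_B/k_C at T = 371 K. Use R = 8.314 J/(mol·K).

0.101

With equal orders, S_{B/C} = k_B/k_C = (A_B/A_C)·exp[(E_C−E_B)/(RT)].
(E_C−E_B)/(RT) = (59.4−121)×10³/(8.314×371) = -61600/3084 = -19.97.
k_B/k_C = (2.02×10^12/42400)·exp(-19.97) = 4.764×10^7 × 2.122×10^-9 = 0.101.
Since E_B > E_C, raising the temperature improves selectivity toward B.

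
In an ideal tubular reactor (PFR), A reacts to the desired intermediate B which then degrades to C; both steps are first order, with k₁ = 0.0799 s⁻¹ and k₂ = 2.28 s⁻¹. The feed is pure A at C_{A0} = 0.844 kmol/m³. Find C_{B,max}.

At the optimum, C_{B,max}/C_{A0} = (k₁/k₂)^[k₂/(k₂−k₁)].
= (0.0799/2.28)^(2.28/(2.28−0.0799)) = (0.03504)^(1.036) = 0.03103.
C_{B,max} = 0.03103×0.844 = 0.0262 kmol/m³.

0.0262 kmol/m³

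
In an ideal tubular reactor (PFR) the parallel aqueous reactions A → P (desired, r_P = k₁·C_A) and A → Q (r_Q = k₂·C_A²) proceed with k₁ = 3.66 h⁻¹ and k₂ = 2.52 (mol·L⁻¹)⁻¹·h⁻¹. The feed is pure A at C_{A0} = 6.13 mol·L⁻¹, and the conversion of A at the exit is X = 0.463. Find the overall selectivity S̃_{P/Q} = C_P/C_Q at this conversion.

0.316

C_A = C_{A0}(1−X) = 3.292 mol·L⁻¹.
Along a PFR/batch, dC_P/dC_A = −r_P/(r_P+r_Q) = −k₁/(k₁+k₂·C_A).
Integrating from C_{A0} to C_A: C_P = (3.66/2.52)·ln[(3.66+2.52·6.13)/(3.66+2.52·3.29)] = 1.452·ln(19.11/11.96) = 0.6810 mol·L⁻¹.
C_Q = (C_{A0}−C_A)−C_P = 2.157 mol·L⁻¹; S̃_{P/Q} = 0.6810/2.157 = 0.316.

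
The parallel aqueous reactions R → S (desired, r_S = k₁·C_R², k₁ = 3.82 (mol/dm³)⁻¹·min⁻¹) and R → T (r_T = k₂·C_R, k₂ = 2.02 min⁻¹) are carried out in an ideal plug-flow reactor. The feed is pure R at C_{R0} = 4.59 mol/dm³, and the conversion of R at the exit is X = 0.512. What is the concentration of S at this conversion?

C_R = C_{R0}(1−X) = 2.240 mol/dm³.
Along a PFR/batch, dC_T/dC_R = −r_T/(r_S+r_T) = −k₂/(k₂+k₁·C_R).
Integrating from C_{R0} to C_R: C_T = (2.02/3.82)·ln[(2.02+3.82·4.59)/(2.02+3.82·2.24)] = 0.5288·ln(19.55/10.58) = 0.3250 mol/dm³.
Then C_S = (C_{R0}−C_R) − C_T = 2.350 − 0.3250 = 2.025 mol/dm³.

2.03 mol/dm³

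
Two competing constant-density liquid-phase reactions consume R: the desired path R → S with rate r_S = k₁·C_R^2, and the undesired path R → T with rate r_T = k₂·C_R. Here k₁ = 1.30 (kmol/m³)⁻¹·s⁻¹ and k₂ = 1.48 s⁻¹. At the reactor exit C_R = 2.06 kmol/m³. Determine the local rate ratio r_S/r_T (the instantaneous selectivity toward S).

1.81

S_{S/T} = r_S/r_T = (k₁·C_R^2)/(k₂·C_R) = (k₁/k₂)·C_R.
= (1.30×2.060^2) / (1.48×2.060) = 5.517/3.049 = 1.81.
Since the desired path is higher order in R, keeping C_R high (PFR or concentrated feed) favours S.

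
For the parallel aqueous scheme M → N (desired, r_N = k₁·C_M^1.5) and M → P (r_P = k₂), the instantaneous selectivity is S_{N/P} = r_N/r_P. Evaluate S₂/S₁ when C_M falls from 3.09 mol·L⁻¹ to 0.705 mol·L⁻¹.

S_{N/P} = (k₁/k₂)·C_M^1.5, so S₂/S₁ = (C_{M,2}/C_{M,1})^1.5.
= (0.705/3.09)^1.5 = (0.2282)^1.5 = 0.109.

0.109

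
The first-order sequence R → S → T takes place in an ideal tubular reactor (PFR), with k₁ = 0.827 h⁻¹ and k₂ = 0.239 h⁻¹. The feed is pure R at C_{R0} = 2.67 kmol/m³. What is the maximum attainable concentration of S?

For a first-order series the maximum intermediate yield is C_{S,max}/C_{R0} = (k₁/k₂)^[k₂/(k₂−k₁)].
= (0.827/0.239)^(0.239/(0.239−0.827)) = (3.460)^(-0.4065) = 0.6038.
C_{S,max} = 0.6038×2.67 = 1.61 kmol/m³.

1.61 kmol/m³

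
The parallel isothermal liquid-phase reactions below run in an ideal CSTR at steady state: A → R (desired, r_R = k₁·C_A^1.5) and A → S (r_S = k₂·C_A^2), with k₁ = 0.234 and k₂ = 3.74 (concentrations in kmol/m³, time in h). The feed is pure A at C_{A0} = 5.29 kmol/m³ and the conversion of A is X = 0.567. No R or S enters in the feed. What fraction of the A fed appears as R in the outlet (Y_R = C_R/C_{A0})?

Exit C_A = C_{A0}(1−X) = 5.29×0.433 = 2.291 kmol/m³.
In a CSTR the entire volume is at exit conditions, so r_R = 0.234×2.291^1.5 = 0.8112 and r_S = 3.74×2.291^2 = 19.62.
Fraction of consumed A going to R: r_R/(r_R+r_S) = 0.03970.
C_R = 0.03970·C_{A0}·X = 0.03970×5.29×0.567 = 0.119 kmol/m³; Y_R = C_R/C_{A0} = 0.0225.

0.0225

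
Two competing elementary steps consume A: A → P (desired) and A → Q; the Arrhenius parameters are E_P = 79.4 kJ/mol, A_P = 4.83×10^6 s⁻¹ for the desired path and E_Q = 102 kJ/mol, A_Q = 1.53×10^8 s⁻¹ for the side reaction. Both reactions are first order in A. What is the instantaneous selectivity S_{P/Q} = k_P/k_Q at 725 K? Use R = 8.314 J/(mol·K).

With equal orders, S_{P/Q} = k_P/k_Q = (A_P/A_Q)·exp[(E_Q−E_P)/(RT)].
(E_Q−E_P)/(RT) = (102−79.4)×10³/(8.314×725) = 22600/6028 = 3.749.
k_P/k_Q = (4.83×10^6/1.53×10^8)·exp(3.749) = 0.03157 × 42.50 = 1.34.
Since E_P < E_Q, lowering the temperature improves selectivity toward P.

1.34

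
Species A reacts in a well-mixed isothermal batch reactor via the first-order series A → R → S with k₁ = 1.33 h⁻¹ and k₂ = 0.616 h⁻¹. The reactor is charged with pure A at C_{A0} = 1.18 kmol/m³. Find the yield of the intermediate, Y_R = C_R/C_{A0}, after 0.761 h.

0.489

The intermediate concentration in a first-order A→B→C sequence is C_R = k₁C_{A0}(e^(−k₁t) − e^(−k₂t))/(k₂−k₁).
e^(−k₁t) = e^(−1.33×0.761) = e^(−1.012) = 0.3634; e^(−k₂t) = e^(−0.4688) = 0.6258.
C_R = 1.33×1.18/(0.616−1.33) × (0.3634−0.6258) = (-2.198)×(-0.2623) = 0.5766 kmol/m³.
Y_R = C_R/C_{A0} = 0.5766/1.18 = 0.489.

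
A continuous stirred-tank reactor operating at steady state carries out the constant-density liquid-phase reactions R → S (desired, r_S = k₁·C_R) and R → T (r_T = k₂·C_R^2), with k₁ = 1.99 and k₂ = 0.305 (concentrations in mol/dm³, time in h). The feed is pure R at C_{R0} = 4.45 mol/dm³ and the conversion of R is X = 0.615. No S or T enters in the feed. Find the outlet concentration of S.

2.17 mol/dm³

Exit C_R = C_{R0}(1−X) = 4.45×0.385 = 1.713 mol/dm³.
In a CSTR the entire volume is at exit conditions, so r_S = 1.99×1.713 = 3.409 and r_T = 0.305×1.713^2 = 0.8952.
Fraction of consumed R going to S: r_S/(r_S+r_T) = 0.7920.
C_S = 0.7920·C_{R0}·X = 0.7920×4.45×0.615 = 2.17 mol/dm³.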